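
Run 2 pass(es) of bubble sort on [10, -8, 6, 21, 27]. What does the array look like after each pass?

After pass 1: [-8, 6, 10, 21, 27] (2 swaps)
After pass 2: [-8, 6, 10, 21, 27] (0 swaps)
Total swaps: 2


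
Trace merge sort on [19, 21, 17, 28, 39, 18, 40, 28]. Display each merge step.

Divide and conquer:
  Merge [19] + [21] -> [19, 21]
  Merge [17] + [28] -> [17, 28]
  Merge [19, 21] + [17, 28] -> [17, 19, 21, 28]
  Merge [39] + [18] -> [18, 39]
  Merge [40] + [28] -> [28, 40]
  Merge [18, 39] + [28, 40] -> [18, 28, 39, 40]
  Merge [17, 19, 21, 28] + [18, 28, 39, 40] -> [17, 18, 19, 21, 28, 28, 39, 40]


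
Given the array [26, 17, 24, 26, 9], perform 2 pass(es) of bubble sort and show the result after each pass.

After pass 1: [17, 24, 26, 9, 26] (3 swaps)
After pass 2: [17, 24, 9, 26, 26] (1 swaps)
Total swaps: 4


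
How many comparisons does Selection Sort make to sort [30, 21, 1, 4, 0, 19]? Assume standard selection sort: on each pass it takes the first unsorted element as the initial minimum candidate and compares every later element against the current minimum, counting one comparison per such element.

Pass 1: scan indices 1..5 for the minimum = 5 comparison(s); min is 0, place at index 0 -> [0, 21, 1, 4, 30, 19]
Pass 2: scan indices 2..5 for the minimum = 4 comparison(s); min is 1, place at index 1 -> [0, 1, 21, 4, 30, 19]
Pass 3: scan indices 3..5 for the minimum = 3 comparison(s); min is 4, place at index 2 -> [0, 1, 4, 21, 30, 19]
Pass 4: scan indices 4..5 for the minimum = 2 comparison(s); min is 19, place at index 3 -> [0, 1, 4, 19, 30, 21]
Pass 5: scan indices 5..5 for the minimum = 1 comparison(s); min is 21, place at index 4 -> [0, 1, 4, 19, 21, 30]
Selection sort always scans the whole unsorted suffix, so the count is (n-1) + (n-2) + ... + 1 = n(n-1)/2 = 6*5/2 = 15 regardless of the input order.
Total comparisons: 5 + 4 + 3 + 2 + 1 = 15


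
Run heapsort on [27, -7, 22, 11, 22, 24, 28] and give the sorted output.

Build heap: [28, 22, 27, 11, -7, 24, 22]
Extract 28: [27, 22, 24, 11, -7, 22, 28]
Extract 27: [24, 22, 22, 11, -7, 27, 28]
Extract 24: [22, 11, 22, -7, 24, 27, 28]
Extract 22: [22, 11, -7, 22, 24, 27, 28]
Extract 22: [11, -7, 22, 22, 24, 27, 28]
Extract 11: [-7, 11, 22, 22, 24, 27, 28]


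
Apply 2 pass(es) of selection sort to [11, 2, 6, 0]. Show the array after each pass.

Pass 1: Select minimum 0 at index 3, swap -> [0, 2, 6, 11]
Pass 2: Select minimum 2 at index 1, swap -> [0, 2, 6, 11]


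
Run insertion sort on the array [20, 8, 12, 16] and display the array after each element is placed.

First element 20 is already 'sorted'
Insert 8: shifted 1 elements -> [8, 20, 12, 16]
Insert 12: shifted 1 elements -> [8, 12, 20, 16]
Insert 16: shifted 1 elements -> [8, 12, 16, 20]


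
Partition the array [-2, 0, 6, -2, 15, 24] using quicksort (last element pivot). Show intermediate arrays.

Partition 1: pivot=24 at index 5 -> [-2, 0, 6, -2, 15, 24]
Partition 2: pivot=15 at index 4 -> [-2, 0, 6, -2, 15, 24]
Partition 3: pivot=-2 at index 1 -> [-2, -2, 6, 0, 15, 24]
Partition 4: pivot=0 at index 2 -> [-2, -2, 0, 6, 15, 24]


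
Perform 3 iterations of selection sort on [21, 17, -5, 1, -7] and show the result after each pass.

Pass 1: Select minimum -7 at index 4, swap -> [-7, 17, -5, 1, 21]
Pass 2: Select minimum -5 at index 2, swap -> [-7, -5, 17, 1, 21]
Pass 3: Select minimum 1 at index 3, swap -> [-7, -5, 1, 17, 21]


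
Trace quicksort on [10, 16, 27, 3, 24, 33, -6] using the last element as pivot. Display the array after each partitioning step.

Partition 1: pivot=-6 at index 0 -> [-6, 16, 27, 3, 24, 33, 10]
Partition 2: pivot=10 at index 2 -> [-6, 3, 10, 16, 24, 33, 27]
Partition 3: pivot=27 at index 5 -> [-6, 3, 10, 16, 24, 27, 33]
Partition 4: pivot=24 at index 4 -> [-6, 3, 10, 16, 24, 27, 33]


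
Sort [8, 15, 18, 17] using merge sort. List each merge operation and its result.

Divide and conquer:
  Merge [8] + [15] -> [8, 15]
  Merge [18] + [17] -> [17, 18]
  Merge [8, 15] + [17, 18] -> [8, 15, 17, 18]


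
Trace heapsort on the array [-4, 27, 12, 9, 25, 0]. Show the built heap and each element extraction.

Build heap: [27, 25, 12, 9, -4, 0]
Extract 27: [25, 9, 12, 0, -4, 27]
Extract 25: [12, 9, -4, 0, 25, 27]
Extract 12: [9, 0, -4, 12, 25, 27]
Extract 9: [0, -4, 9, 12, 25, 27]
Extract 0: [-4, 0, 9, 12, 25, 27]


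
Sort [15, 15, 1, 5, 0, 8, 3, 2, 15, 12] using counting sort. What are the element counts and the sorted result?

Count array: [1, 1, 1, 1, 0, 1, 0, 0, 1, 0, 0, 0, 1, 0, 0, 3]
(count[i] = number of elements equal to i)
Cumulative count: [1, 2, 3, 4, 4, 5, 5, 5, 6, 6, 6, 6, 7, 7, 7, 10]
Sorted: [0, 1, 2, 3, 5, 8, 12, 15, 15, 15]


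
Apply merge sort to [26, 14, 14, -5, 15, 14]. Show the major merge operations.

Divide and conquer:
  Merge [14] + [14] -> [14, 14]
  Merge [26] + [14, 14] -> [14, 14, 26]
  Merge [15] + [14] -> [14, 15]
  Merge [-5] + [14, 15] -> [-5, 14, 15]
  Merge [14, 14, 26] + [-5, 14, 15] -> [-5, 14, 14, 14, 15, 26]


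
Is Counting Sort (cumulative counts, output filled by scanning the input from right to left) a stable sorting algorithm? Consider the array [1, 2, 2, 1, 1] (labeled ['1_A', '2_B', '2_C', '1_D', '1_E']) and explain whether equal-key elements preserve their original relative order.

Trace Counting Sort on the labeled array (the key is the number; the letter only tracks identity):
  Counts for values 0..2: [0, 3, 2]
  Cumulative counts: [0, 3, 5]
  Scan right to left: place 1_E at output index 2
  Scan right to left: place 1_D at output index 1
  Scan right to left: place 2_C at output index 4
  Scan right to left: place 2_B at output index 3
  Scan right to left: place 1_A at output index 0
  Output: [1_A, 1_D, 1_E, 2_B, 2_C]
Equal keys:
  value 1: originally 1_A, 1_D, 1_E; after sorting 1_A, 1_D, 1_E -> order preserved
  value 2: originally 2_B, 2_C; after sorting 2_B, 2_C -> order preserved
All equal keys kept their original relative order. Counting Sort is stable: scanning the input right to left with decreasing cumulative counts places later duplicates at later output positions.
Answer: Stable


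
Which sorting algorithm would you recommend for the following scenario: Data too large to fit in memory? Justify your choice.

Best choice: External merge sort
Reason: Minimizes disk I/O by sequential reads/writes


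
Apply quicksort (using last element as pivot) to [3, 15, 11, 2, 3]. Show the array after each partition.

Partition 1: pivot=3 at index 2 -> [3, 2, 3, 15, 11]
Partition 2: pivot=2 at index 0 -> [2, 3, 3, 15, 11]
Partition 3: pivot=11 at index 3 -> [2, 3, 3, 11, 15]


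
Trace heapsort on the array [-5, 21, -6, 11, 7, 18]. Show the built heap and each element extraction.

Build heap: [21, 11, 18, -5, 7, -6]
Extract 21: [18, 11, -6, -5, 7, 21]
Extract 18: [11, 7, -6, -5, 18, 21]
Extract 11: [7, -5, -6, 11, 18, 21]
Extract 7: [-5, -6, 7, 11, 18, 21]
Extract -5: [-6, -5, 7, 11, 18, 21]


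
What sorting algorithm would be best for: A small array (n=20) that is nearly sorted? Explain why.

Best choice: Insertion sort
Reason: Insertion sort is O(n) for nearly sorted arrays and has low overhead


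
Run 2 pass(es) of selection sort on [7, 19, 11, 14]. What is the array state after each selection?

Pass 1: Select minimum 7 at index 0, swap -> [7, 19, 11, 14]
Pass 2: Select minimum 11 at index 2, swap -> [7, 11, 19, 14]


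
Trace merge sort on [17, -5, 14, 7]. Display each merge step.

Divide and conquer:
  Merge [17] + [-5] -> [-5, 17]
  Merge [14] + [7] -> [7, 14]
  Merge [-5, 17] + [7, 14] -> [-5, 7, 14, 17]


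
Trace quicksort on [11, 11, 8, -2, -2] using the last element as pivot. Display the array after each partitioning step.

Partition 1: pivot=-2 at index 1 -> [-2, -2, 8, 11, 11]
Partition 2: pivot=11 at index 4 -> [-2, -2, 8, 11, 11]
Partition 3: pivot=11 at index 3 -> [-2, -2, 8, 11, 11]


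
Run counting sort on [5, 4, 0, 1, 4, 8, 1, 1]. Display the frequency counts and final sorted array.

Count array: [1, 3, 0, 0, 2, 1, 0, 0, 1]
(count[i] = number of elements equal to i)
Cumulative count: [1, 4, 4, 4, 6, 7, 7, 7, 8]
Sorted: [0, 1, 1, 1, 4, 4, 5, 8]


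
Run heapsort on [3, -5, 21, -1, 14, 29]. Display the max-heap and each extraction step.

Build heap: [29, 14, 21, -1, -5, 3]
Extract 29: [21, 14, 3, -1, -5, 29]
Extract 21: [14, -1, 3, -5, 21, 29]
Extract 14: [3, -1, -5, 14, 21, 29]
Extract 3: [-1, -5, 3, 14, 21, 29]
Extract -1: [-5, -1, 3, 14, 21, 29]


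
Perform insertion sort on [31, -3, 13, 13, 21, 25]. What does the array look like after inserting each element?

First element 31 is already 'sorted'
Insert -3: shifted 1 elements -> [-3, 31, 13, 13, 21, 25]
Insert 13: shifted 1 elements -> [-3, 13, 31, 13, 21, 25]
Insert 13: shifted 1 elements -> [-3, 13, 13, 31, 21, 25]
Insert 21: shifted 1 elements -> [-3, 13, 13, 21, 31, 25]
Insert 25: shifted 1 elements -> [-3, 13, 13, 21, 25, 31]


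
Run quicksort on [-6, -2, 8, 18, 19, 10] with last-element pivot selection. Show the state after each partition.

Partition 1: pivot=10 at index 3 -> [-6, -2, 8, 10, 19, 18]
Partition 2: pivot=8 at index 2 -> [-6, -2, 8, 10, 19, 18]
Partition 3: pivot=-2 at index 1 -> [-6, -2, 8, 10, 19, 18]
Partition 4: pivot=18 at index 4 -> [-6, -2, 8, 10, 18, 19]


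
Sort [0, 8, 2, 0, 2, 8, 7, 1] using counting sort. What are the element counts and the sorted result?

Count array: [2, 1, 2, 0, 0, 0, 0, 1, 2]
(count[i] = number of elements equal to i)
Cumulative count: [2, 3, 5, 5, 5, 5, 5, 6, 8]
Sorted: [0, 0, 1, 2, 2, 7, 8, 8]


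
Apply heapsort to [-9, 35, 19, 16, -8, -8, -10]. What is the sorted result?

Build heap: [35, 16, 19, -9, -8, -8, -10]
Extract 35: [19, 16, -8, -9, -8, -10, 35]
Extract 19: [16, -8, -8, -9, -10, 19, 35]
Extract 16: [-8, -9, -8, -10, 16, 19, 35]
Extract -8: [-8, -9, -10, -8, 16, 19, 35]
Extract -8: [-9, -10, -8, -8, 16, 19, 35]
Extract -9: [-10, -9, -8, -8, 16, 19, 35]


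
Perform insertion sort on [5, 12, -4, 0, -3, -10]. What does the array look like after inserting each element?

First element 5 is already 'sorted'
Insert 12: shifted 0 elements -> [5, 12, -4, 0, -3, -10]
Insert -4: shifted 2 elements -> [-4, 5, 12, 0, -3, -10]
Insert 0: shifted 2 elements -> [-4, 0, 5, 12, -3, -10]
Insert -3: shifted 3 elements -> [-4, -3, 0, 5, 12, -10]
Insert -10: shifted 5 elements -> [-10, -4, -3, 0, 5, 12]


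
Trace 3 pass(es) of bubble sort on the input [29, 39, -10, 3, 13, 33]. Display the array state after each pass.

After pass 1: [29, -10, 3, 13, 33, 39] (4 swaps)
After pass 2: [-10, 3, 13, 29, 33, 39] (3 swaps)
After pass 3: [-10, 3, 13, 29, 33, 39] (0 swaps)
Total swaps: 7


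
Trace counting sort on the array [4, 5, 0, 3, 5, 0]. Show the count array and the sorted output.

Count array: [2, 0, 0, 1, 1, 2]
(count[i] = number of elements equal to i)
Cumulative count: [2, 2, 2, 3, 4, 6]
Sorted: [0, 0, 3, 4, 5, 5]


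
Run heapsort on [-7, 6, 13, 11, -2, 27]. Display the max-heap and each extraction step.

Build heap: [27, 11, 13, 6, -2, -7]
Extract 27: [13, 11, -7, 6, -2, 27]
Extract 13: [11, 6, -7, -2, 13, 27]
Extract 11: [6, -2, -7, 11, 13, 27]
Extract 6: [-2, -7, 6, 11, 13, 27]
Extract -2: [-7, -2, 6, 11, 13, 27]


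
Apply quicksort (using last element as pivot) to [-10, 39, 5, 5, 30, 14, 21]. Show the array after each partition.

Partition 1: pivot=21 at index 4 -> [-10, 5, 5, 14, 21, 39, 30]
Partition 2: pivot=14 at index 3 -> [-10, 5, 5, 14, 21, 39, 30]
Partition 3: pivot=5 at index 2 -> [-10, 5, 5, 14, 21, 39, 30]
Partition 4: pivot=5 at index 1 -> [-10, 5, 5, 14, 21, 39, 30]
Partition 5: pivot=30 at index 5 -> [-10, 5, 5, 14, 21, 30, 39]


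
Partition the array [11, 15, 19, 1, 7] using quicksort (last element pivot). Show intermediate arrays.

Partition 1: pivot=7 at index 1 -> [1, 7, 19, 11, 15]
Partition 2: pivot=15 at index 3 -> [1, 7, 11, 15, 19]


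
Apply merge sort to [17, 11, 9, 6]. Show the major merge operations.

Divide and conquer:
  Merge [17] + [11] -> [11, 17]
  Merge [9] + [6] -> [6, 9]
  Merge [11, 17] + [6, 9] -> [6, 9, 11, 17]


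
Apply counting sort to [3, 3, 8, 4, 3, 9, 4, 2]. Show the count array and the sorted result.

Count array: [0, 0, 1, 3, 2, 0, 0, 0, 1, 1]
(count[i] = number of elements equal to i)
Cumulative count: [0, 0, 1, 4, 6, 6, 6, 6, 7, 8]
Sorted: [2, 3, 3, 3, 4, 4, 8, 9]


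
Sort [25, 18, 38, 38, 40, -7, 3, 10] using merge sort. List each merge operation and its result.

Divide and conquer:
  Merge [25] + [18] -> [18, 25]
  Merge [38] + [38] -> [38, 38]
  Merge [18, 25] + [38, 38] -> [18, 25, 38, 38]
  Merge [40] + [-7] -> [-7, 40]
  Merge [3] + [10] -> [3, 10]
  Merge [-7, 40] + [3, 10] -> [-7, 3, 10, 40]
  Merge [18, 25, 38, 38] + [-7, 3, 10, 40] -> [-7, 3, 10, 18, 25, 38, 38, 40]


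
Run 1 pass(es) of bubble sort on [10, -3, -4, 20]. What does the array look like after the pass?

After pass 1: [-3, -4, 10, 20] (2 swaps)
Total swaps: 2


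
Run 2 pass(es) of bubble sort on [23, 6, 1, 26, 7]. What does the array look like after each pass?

After pass 1: [6, 1, 23, 7, 26] (3 swaps)
After pass 2: [1, 6, 7, 23, 26] (2 swaps)
Total swaps: 5


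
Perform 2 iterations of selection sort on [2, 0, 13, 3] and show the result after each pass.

Pass 1: Select minimum 0 at index 1, swap -> [0, 2, 13, 3]
Pass 2: Select minimum 2 at index 1, swap -> [0, 2, 13, 3]


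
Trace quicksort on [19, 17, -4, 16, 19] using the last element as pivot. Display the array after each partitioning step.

Partition 1: pivot=19 at index 4 -> [19, 17, -4, 16, 19]
Partition 2: pivot=16 at index 1 -> [-4, 16, 19, 17, 19]
Partition 3: pivot=17 at index 2 -> [-4, 16, 17, 19, 19]


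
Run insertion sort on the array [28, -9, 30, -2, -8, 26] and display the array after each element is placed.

First element 28 is already 'sorted'
Insert -9: shifted 1 elements -> [-9, 28, 30, -2, -8, 26]
Insert 30: shifted 0 elements -> [-9, 28, 30, -2, -8, 26]
Insert -2: shifted 2 elements -> [-9, -2, 28, 30, -8, 26]
Insert -8: shifted 3 elements -> [-9, -8, -2, 28, 30, 26]
Insert 26: shifted 2 elements -> [-9, -8, -2, 26, 28, 30]


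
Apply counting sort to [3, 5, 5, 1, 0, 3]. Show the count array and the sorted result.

Count array: [1, 1, 0, 2, 0, 2]
(count[i] = number of elements equal to i)
Cumulative count: [1, 2, 2, 4, 4, 6]
Sorted: [0, 1, 3, 3, 5, 5]


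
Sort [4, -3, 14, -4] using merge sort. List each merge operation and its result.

Divide and conquer:
  Merge [4] + [-3] -> [-3, 4]
  Merge [14] + [-4] -> [-4, 14]
  Merge [-3, 4] + [-4, 14] -> [-4, -3, 4, 14]


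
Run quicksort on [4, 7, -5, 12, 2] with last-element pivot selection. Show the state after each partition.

Partition 1: pivot=2 at index 1 -> [-5, 2, 4, 12, 7]
Partition 2: pivot=7 at index 3 -> [-5, 2, 4, 7, 12]


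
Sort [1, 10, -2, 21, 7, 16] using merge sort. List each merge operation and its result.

Divide and conquer:
  Merge [10] + [-2] -> [-2, 10]
  Merge [1] + [-2, 10] -> [-2, 1, 10]
  Merge [7] + [16] -> [7, 16]
  Merge [21] + [7, 16] -> [7, 16, 21]
  Merge [-2, 1, 10] + [7, 16, 21] -> [-2, 1, 7, 10, 16, 21]


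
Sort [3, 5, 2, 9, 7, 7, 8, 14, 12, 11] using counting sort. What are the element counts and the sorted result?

Count array: [0, 0, 1, 1, 0, 1, 0, 2, 1, 1, 0, 1, 1, 0, 1]
(count[i] = number of elements equal to i)
Cumulative count: [0, 0, 1, 2, 2, 3, 3, 5, 6, 7, 7, 8, 9, 9, 10]
Sorted: [2, 3, 5, 7, 7, 8, 9, 11, 12, 14]


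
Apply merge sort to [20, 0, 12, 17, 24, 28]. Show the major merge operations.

Divide and conquer:
  Merge [0] + [12] -> [0, 12]
  Merge [20] + [0, 12] -> [0, 12, 20]
  Merge [24] + [28] -> [24, 28]
  Merge [17] + [24, 28] -> [17, 24, 28]
  Merge [0, 12, 20] + [17, 24, 28] -> [0, 12, 17, 20, 24, 28]


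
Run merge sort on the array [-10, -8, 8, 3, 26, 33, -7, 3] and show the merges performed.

Divide and conquer:
  Merge [-10] + [-8] -> [-10, -8]
  Merge [8] + [3] -> [3, 8]
  Merge [-10, -8] + [3, 8] -> [-10, -8, 3, 8]
  Merge [26] + [33] -> [26, 33]
  Merge [-7] + [3] -> [-7, 3]
  Merge [26, 33] + [-7, 3] -> [-7, 3, 26, 33]
  Merge [-10, -8, 3, 8] + [-7, 3, 26, 33] -> [-10, -8, -7, 3, 3, 8, 26, 33]


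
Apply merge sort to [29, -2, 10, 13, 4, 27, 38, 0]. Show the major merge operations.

Divide and conquer:
  Merge [29] + [-2] -> [-2, 29]
  Merge [10] + [13] -> [10, 13]
  Merge [-2, 29] + [10, 13] -> [-2, 10, 13, 29]
  Merge [4] + [27] -> [4, 27]
  Merge [38] + [0] -> [0, 38]
  Merge [4, 27] + [0, 38] -> [0, 4, 27, 38]
  Merge [-2, 10, 13, 29] + [0, 4, 27, 38] -> [-2, 0, 4, 10, 13, 27, 29, 38]


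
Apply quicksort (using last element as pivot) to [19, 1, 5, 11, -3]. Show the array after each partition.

Partition 1: pivot=-3 at index 0 -> [-3, 1, 5, 11, 19]
Partition 2: pivot=19 at index 4 -> [-3, 1, 5, 11, 19]
Partition 3: pivot=11 at index 3 -> [-3, 1, 5, 11, 19]
Partition 4: pivot=5 at index 2 -> [-3, 1, 5, 11, 19]


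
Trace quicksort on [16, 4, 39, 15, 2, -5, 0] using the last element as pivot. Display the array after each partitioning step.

Partition 1: pivot=0 at index 1 -> [-5, 0, 39, 15, 2, 16, 4]
Partition 2: pivot=4 at index 3 -> [-5, 0, 2, 4, 39, 16, 15]
Partition 3: pivot=15 at index 4 -> [-5, 0, 2, 4, 15, 16, 39]
Partition 4: pivot=39 at index 6 -> [-5, 0, 2, 4, 15, 16, 39]


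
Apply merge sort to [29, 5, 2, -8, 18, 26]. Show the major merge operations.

Divide and conquer:
  Merge [5] + [2] -> [2, 5]
  Merge [29] + [2, 5] -> [2, 5, 29]
  Merge [18] + [26] -> [18, 26]
  Merge [-8] + [18, 26] -> [-8, 18, 26]
  Merge [2, 5, 29] + [-8, 18, 26] -> [-8, 2, 5, 18, 26, 29]


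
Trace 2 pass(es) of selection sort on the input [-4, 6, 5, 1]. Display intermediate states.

Pass 1: Select minimum -4 at index 0, swap -> [-4, 6, 5, 1]
Pass 2: Select minimum 1 at index 3, swap -> [-4, 1, 5, 6]


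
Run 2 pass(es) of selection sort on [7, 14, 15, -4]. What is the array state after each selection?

Pass 1: Select minimum -4 at index 3, swap -> [-4, 14, 15, 7]
Pass 2: Select minimum 7 at index 3, swap -> [-4, 7, 15, 14]


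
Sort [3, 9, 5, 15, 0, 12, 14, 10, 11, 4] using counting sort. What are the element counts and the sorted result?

Count array: [1, 0, 0, 1, 1, 1, 0, 0, 0, 1, 1, 1, 1, 0, 1, 1]
(count[i] = number of elements equal to i)
Cumulative count: [1, 1, 1, 2, 3, 4, 4, 4, 4, 5, 6, 7, 8, 8, 9, 10]
Sorted: [0, 3, 4, 5, 9, 10, 11, 12, 14, 15]


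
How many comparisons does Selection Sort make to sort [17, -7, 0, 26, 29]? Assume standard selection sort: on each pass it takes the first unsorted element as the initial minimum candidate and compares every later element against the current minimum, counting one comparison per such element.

Pass 1: scan indices 1..4 for the minimum = 4 comparison(s); min is -7, place at index 0 -> [-7, 17, 0, 26, 29]
Pass 2: scan indices 2..4 for the minimum = 3 comparison(s); min is 0, place at index 1 -> [-7, 0, 17, 26, 29]
Pass 3: scan indices 3..4 for the minimum = 2 comparison(s); min is 17, place at index 2 -> [-7, 0, 17, 26, 29]
Pass 4: scan indices 4..4 for the minimum = 1 comparison(s); min is 26, place at index 3 -> [-7, 0, 17, 26, 29]
Selection sort always scans the whole unsorted suffix, so the count is (n-1) + (n-2) + ... + 1 = n(n-1)/2 = 5*4/2 = 10 regardless of the input order.
Total comparisons: 4 + 3 + 2 + 1 = 10


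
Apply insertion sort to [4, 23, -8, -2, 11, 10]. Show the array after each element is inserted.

First element 4 is already 'sorted'
Insert 23: shifted 0 elements -> [4, 23, -8, -2, 11, 10]
Insert -8: shifted 2 elements -> [-8, 4, 23, -2, 11, 10]
Insert -2: shifted 2 elements -> [-8, -2, 4, 23, 11, 10]
Insert 11: shifted 1 elements -> [-8, -2, 4, 11, 23, 10]
Insert 10: shifted 2 elements -> [-8, -2, 4, 10, 11, 23]


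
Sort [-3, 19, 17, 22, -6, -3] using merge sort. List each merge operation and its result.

Divide and conquer:
  Merge [19] + [17] -> [17, 19]
  Merge [-3] + [17, 19] -> [-3, 17, 19]
  Merge [-6] + [-3] -> [-6, -3]
  Merge [22] + [-6, -3] -> [-6, -3, 22]
  Merge [-3, 17, 19] + [-6, -3, 22] -> [-6, -3, -3, 17, 19, 22]


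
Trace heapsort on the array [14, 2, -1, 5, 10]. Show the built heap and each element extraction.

Build heap: [14, 10, -1, 5, 2]
Extract 14: [10, 5, -1, 2, 14]
Extract 10: [5, 2, -1, 10, 14]
Extract 5: [2, -1, 5, 10, 14]
Extract 2: [-1, 2, 5, 10, 14]


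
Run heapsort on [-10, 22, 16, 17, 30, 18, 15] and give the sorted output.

Build heap: [30, 22, 18, 17, -10, 16, 15]
Extract 30: [22, 17, 18, 15, -10, 16, 30]
Extract 22: [18, 17, 16, 15, -10, 22, 30]
Extract 18: [17, 15, 16, -10, 18, 22, 30]
Extract 17: [16, 15, -10, 17, 18, 22, 30]
Extract 16: [15, -10, 16, 17, 18, 22, 30]
Extract 15: [-10, 15, 16, 17, 18, 22, 30]


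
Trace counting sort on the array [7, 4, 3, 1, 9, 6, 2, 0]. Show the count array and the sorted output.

Count array: [1, 1, 1, 1, 1, 0, 1, 1, 0, 1]
(count[i] = number of elements equal to i)
Cumulative count: [1, 2, 3, 4, 5, 5, 6, 7, 7, 8]
Sorted: [0, 1, 2, 3, 4, 6, 7, 9]


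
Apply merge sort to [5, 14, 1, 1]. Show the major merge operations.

Divide and conquer:
  Merge [5] + [14] -> [5, 14]
  Merge [1] + [1] -> [1, 1]
  Merge [5, 14] + [1, 1] -> [1, 1, 5, 14]


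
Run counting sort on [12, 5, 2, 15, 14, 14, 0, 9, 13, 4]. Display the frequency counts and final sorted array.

Count array: [1, 0, 1, 0, 1, 1, 0, 0, 0, 1, 0, 0, 1, 1, 2, 1]
(count[i] = number of elements equal to i)
Cumulative count: [1, 1, 2, 2, 3, 4, 4, 4, 4, 5, 5, 5, 6, 7, 9, 10]
Sorted: [0, 2, 4, 5, 9, 12, 13, 14, 14, 15]


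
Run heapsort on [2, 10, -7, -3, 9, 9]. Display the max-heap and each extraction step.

Build heap: [10, 9, 9, -3, 2, -7]
Extract 10: [9, 2, 9, -3, -7, 10]
Extract 9: [9, 2, -7, -3, 9, 10]
Extract 9: [2, -3, -7, 9, 9, 10]
Extract 2: [-3, -7, 2, 9, 9, 10]
Extract -3: [-7, -3, 2, 9, 9, 10]


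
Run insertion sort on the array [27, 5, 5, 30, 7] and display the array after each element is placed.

First element 27 is already 'sorted'
Insert 5: shifted 1 elements -> [5, 27, 5, 30, 7]
Insert 5: shifted 1 elements -> [5, 5, 27, 30, 7]
Insert 30: shifted 0 elements -> [5, 5, 27, 30, 7]
Insert 7: shifted 2 elements -> [5, 5, 7, 27, 30]


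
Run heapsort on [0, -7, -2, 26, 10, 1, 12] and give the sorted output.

Build heap: [26, 10, 12, -7, 0, 1, -2]
Extract 26: [12, 10, 1, -7, 0, -2, 26]
Extract 12: [10, 0, 1, -7, -2, 12, 26]
Extract 10: [1, 0, -2, -7, 10, 12, 26]
Extract 1: [0, -7, -2, 1, 10, 12, 26]
Extract 0: [-2, -7, 0, 1, 10, 12, 26]
Extract -2: [-7, -2, 0, 1, 10, 12, 26]


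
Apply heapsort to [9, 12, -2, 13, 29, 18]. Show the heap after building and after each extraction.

Build heap: [29, 13, 18, 9, 12, -2]
Extract 29: [18, 13, -2, 9, 12, 29]
Extract 18: [13, 12, -2, 9, 18, 29]
Extract 13: [12, 9, -2, 13, 18, 29]
Extract 12: [9, -2, 12, 13, 18, 29]
Extract 9: [-2, 9, 12, 13, 18, 29]


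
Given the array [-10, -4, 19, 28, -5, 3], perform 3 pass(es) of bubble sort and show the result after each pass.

After pass 1: [-10, -4, 19, -5, 3, 28] (2 swaps)
After pass 2: [-10, -4, -5, 3, 19, 28] (2 swaps)
After pass 3: [-10, -5, -4, 3, 19, 28] (1 swaps)
Total swaps: 5


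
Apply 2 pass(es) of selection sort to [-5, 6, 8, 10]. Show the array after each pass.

Pass 1: Select minimum -5 at index 0, swap -> [-5, 6, 8, 10]
Pass 2: Select minimum 6 at index 1, swap -> [-5, 6, 8, 10]


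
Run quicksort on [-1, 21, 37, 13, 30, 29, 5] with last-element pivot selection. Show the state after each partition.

Partition 1: pivot=5 at index 1 -> [-1, 5, 37, 13, 30, 29, 21]
Partition 2: pivot=21 at index 3 -> [-1, 5, 13, 21, 30, 29, 37]
Partition 3: pivot=37 at index 6 -> [-1, 5, 13, 21, 30, 29, 37]
Partition 4: pivot=29 at index 4 -> [-1, 5, 13, 21, 29, 30, 37]


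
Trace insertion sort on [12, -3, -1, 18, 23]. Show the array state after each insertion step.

First element 12 is already 'sorted'
Insert -3: shifted 1 elements -> [-3, 12, -1, 18, 23]
Insert -1: shifted 1 elements -> [-3, -1, 12, 18, 23]
Insert 18: shifted 0 elements -> [-3, -1, 12, 18, 23]
Insert 23: shifted 0 elements -> [-3, -1, 12, 18, 23]


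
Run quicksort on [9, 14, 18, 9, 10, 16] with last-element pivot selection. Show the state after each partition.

Partition 1: pivot=16 at index 4 -> [9, 14, 9, 10, 16, 18]
Partition 2: pivot=10 at index 2 -> [9, 9, 10, 14, 16, 18]
Partition 3: pivot=9 at index 1 -> [9, 9, 10, 14, 16, 18]


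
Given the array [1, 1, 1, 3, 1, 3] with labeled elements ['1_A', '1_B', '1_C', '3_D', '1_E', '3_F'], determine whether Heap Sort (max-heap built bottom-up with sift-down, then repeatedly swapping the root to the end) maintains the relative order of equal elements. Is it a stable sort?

Trace Heap Sort on the labeled array (the key is the number; the letter only tracks identity):
  Build max-heap: [3_D, 1_A, 3_F, 1_B, 1_E, 1_C]
  Swap root 3_D to index 5, re-heapify first 5 -> [3_F, 1_A, 1_C, 1_B, 1_E, 3_D]
  Swap root 3_F to index 4, re-heapify first 4 -> [1_E, 1_A, 1_C, 1_B, 3_F, 3_D]
  Swap root 1_E to index 3, re-heapify first 3 -> [1_B, 1_A, 1_C, 1_E, 3_F, 3_D]
  Swap root 1_B to index 2, re-heapify first 2 -> [1_C, 1_A, 1_B, 1_E, 3_F, 3_D]
  Swap root 1_C to index 1, re-heapify first 1 -> [1_A, 1_C, 1_B, 1_E, 3_F, 3_D]
Final order: [1_A, 1_C, 1_B, 1_E, 3_F, 3_D]
Equal keys:
  value 1: originally 1_A, 1_B, 1_C, 1_E; after sorting 1_A, 1_C, 1_B, 1_E -> order changed
  value 3: originally 3_D, 3_F; after sorting 3_F, 3_D -> order changed
Equal keys were reordered, so Heap Sort is not stable: heap construction and root-to-end swaps move elements without regard to the original order of equal keys. (One such input is enough; an unstable sort may happen to preserve order on other inputs, but it gives no guarantee.)
Answer: Not stable


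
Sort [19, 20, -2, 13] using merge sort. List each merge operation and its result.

Divide and conquer:
  Merge [19] + [20] -> [19, 20]
  Merge [-2] + [13] -> [-2, 13]
  Merge [19, 20] + [-2, 13] -> [-2, 13, 19, 20]


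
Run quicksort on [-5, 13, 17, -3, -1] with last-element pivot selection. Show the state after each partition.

Partition 1: pivot=-1 at index 2 -> [-5, -3, -1, 13, 17]
Partition 2: pivot=-3 at index 1 -> [-5, -3, -1, 13, 17]
Partition 3: pivot=17 at index 4 -> [-5, -3, -1, 13, 17]


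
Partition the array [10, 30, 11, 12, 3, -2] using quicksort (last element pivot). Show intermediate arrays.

Partition 1: pivot=-2 at index 0 -> [-2, 30, 11, 12, 3, 10]
Partition 2: pivot=10 at index 2 -> [-2, 3, 10, 12, 30, 11]
Partition 3: pivot=11 at index 3 -> [-2, 3, 10, 11, 30, 12]
Partition 4: pivot=12 at index 4 -> [-2, 3, 10, 11, 12, 30]


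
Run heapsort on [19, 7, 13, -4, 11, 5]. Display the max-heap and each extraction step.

Build heap: [19, 11, 13, -4, 7, 5]
Extract 19: [13, 11, 5, -4, 7, 19]
Extract 13: [11, 7, 5, -4, 13, 19]
Extract 11: [7, -4, 5, 11, 13, 19]
Extract 7: [5, -4, 7, 11, 13, 19]
Extract 5: [-4, 5, 7, 11, 13, 19]


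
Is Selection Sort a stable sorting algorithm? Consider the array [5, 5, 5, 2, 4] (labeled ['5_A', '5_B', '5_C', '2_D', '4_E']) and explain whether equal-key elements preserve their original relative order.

Trace Selection Sort on the labeled array (the key is the number; the letter only tracks identity):
  Pass 1: minimum of unsorted part is 2_D at index 3; swap it with 5_A at index 0 -> [2_D, 5_B, 5_C, 5_A, 4_E]
  Pass 2: minimum of unsorted part is 4_E at index 4; swap it with 5_B at index 1 -> [2_D, 4_E, 5_C, 5_A, 5_B]
  Pass 3: minimum 5_C is already at index 2; no swap -> [2_D, 4_E, 5_C, 5_A, 5_B]
  Pass 4: minimum 5_A is already at index 3; no swap -> [2_D, 4_E, 5_C, 5_A, 5_B]
Final order: [2_D, 4_E, 5_C, 5_A, 5_B]
Equal keys:
  value 5: originally 5_A, 5_B, 5_C; after sorting 5_C, 5_A, 5_B -> order changed
Equal keys were reordered, so Selection Sort is not stable: the long-range swap that moves the minimum into place can carry an element past an equal key. (One such input is enough; an unstable sort may happen to preserve order on other inputs, but it gives no guarantee.)
Answer: Not stable


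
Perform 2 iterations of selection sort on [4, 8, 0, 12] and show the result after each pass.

Pass 1: Select minimum 0 at index 2, swap -> [0, 8, 4, 12]
Pass 2: Select minimum 4 at index 2, swap -> [0, 4, 8, 12]


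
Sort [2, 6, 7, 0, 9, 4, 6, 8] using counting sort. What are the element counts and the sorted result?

Count array: [1, 0, 1, 0, 1, 0, 2, 1, 1, 1]
(count[i] = number of elements equal to i)
Cumulative count: [1, 1, 2, 2, 3, 3, 5, 6, 7, 8]
Sorted: [0, 2, 4, 6, 6, 7, 8, 9]


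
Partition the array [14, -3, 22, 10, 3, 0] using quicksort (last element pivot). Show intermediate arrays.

Partition 1: pivot=0 at index 1 -> [-3, 0, 22, 10, 3, 14]
Partition 2: pivot=14 at index 4 -> [-3, 0, 10, 3, 14, 22]
Partition 3: pivot=3 at index 2 -> [-3, 0, 3, 10, 14, 22]


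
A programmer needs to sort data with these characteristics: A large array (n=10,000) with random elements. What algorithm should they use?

Best choice: Quicksort or Mergesort
Reason: Both have O(n log n) average case; quicksort has lower constant factors


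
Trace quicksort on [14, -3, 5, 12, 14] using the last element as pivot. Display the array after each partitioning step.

Partition 1: pivot=14 at index 4 -> [14, -3, 5, 12, 14]
Partition 2: pivot=12 at index 2 -> [-3, 5, 12, 14, 14]
Partition 3: pivot=5 at index 1 -> [-3, 5, 12, 14, 14]


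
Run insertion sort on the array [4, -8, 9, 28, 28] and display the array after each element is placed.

First element 4 is already 'sorted'
Insert -8: shifted 1 elements -> [-8, 4, 9, 28, 28]
Insert 9: shifted 0 elements -> [-8, 4, 9, 28, 28]
Insert 28: shifted 0 elements -> [-8, 4, 9, 28, 28]
Insert 28: shifted 0 elements -> [-8, 4, 9, 28, 28]


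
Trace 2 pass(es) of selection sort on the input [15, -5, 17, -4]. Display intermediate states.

Pass 1: Select minimum -5 at index 1, swap -> [-5, 15, 17, -4]
Pass 2: Select minimum -4 at index 3, swap -> [-5, -4, 17, 15]


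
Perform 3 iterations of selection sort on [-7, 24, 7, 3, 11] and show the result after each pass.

Pass 1: Select minimum -7 at index 0, swap -> [-7, 24, 7, 3, 11]
Pass 2: Select minimum 3 at index 3, swap -> [-7, 3, 7, 24, 11]
Pass 3: Select minimum 7 at index 2, swap -> [-7, 3, 7, 24, 11]


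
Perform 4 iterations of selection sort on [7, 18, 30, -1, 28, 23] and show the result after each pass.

Pass 1: Select minimum -1 at index 3, swap -> [-1, 18, 30, 7, 28, 23]
Pass 2: Select minimum 7 at index 3, swap -> [-1, 7, 30, 18, 28, 23]
Pass 3: Select minimum 18 at index 3, swap -> [-1, 7, 18, 30, 28, 23]
Pass 4: Select minimum 23 at index 5, swap -> [-1, 7, 18, 23, 28, 30]


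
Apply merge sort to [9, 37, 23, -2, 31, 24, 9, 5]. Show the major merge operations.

Divide and conquer:
  Merge [9] + [37] -> [9, 37]
  Merge [23] + [-2] -> [-2, 23]
  Merge [9, 37] + [-2, 23] -> [-2, 9, 23, 37]
  Merge [31] + [24] -> [24, 31]
  Merge [9] + [5] -> [5, 9]
  Merge [24, 31] + [5, 9] -> [5, 9, 24, 31]
  Merge [-2, 9, 23, 37] + [5, 9, 24, 31] -> [-2, 5, 9, 9, 23, 24, 31, 37]


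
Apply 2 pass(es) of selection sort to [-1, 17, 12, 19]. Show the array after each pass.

Pass 1: Select minimum -1 at index 0, swap -> [-1, 17, 12, 19]
Pass 2: Select minimum 12 at index 2, swap -> [-1, 12, 17, 19]


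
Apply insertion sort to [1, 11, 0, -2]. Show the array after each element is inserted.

First element 1 is already 'sorted'
Insert 11: shifted 0 elements -> [1, 11, 0, -2]
Insert 0: shifted 2 elements -> [0, 1, 11, -2]
Insert -2: shifted 3 elements -> [-2, 0, 1, 11]


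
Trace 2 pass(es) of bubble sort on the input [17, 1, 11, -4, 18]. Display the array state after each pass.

After pass 1: [1, 11, -4, 17, 18] (3 swaps)
After pass 2: [1, -4, 11, 17, 18] (1 swaps)
Total swaps: 4


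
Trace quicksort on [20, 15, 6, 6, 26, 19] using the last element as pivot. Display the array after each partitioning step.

Partition 1: pivot=19 at index 3 -> [15, 6, 6, 19, 26, 20]
Partition 2: pivot=6 at index 1 -> [6, 6, 15, 19, 26, 20]
Partition 3: pivot=20 at index 4 -> [6, 6, 15, 19, 20, 26]


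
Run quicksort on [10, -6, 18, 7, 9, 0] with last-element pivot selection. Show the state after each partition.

Partition 1: pivot=0 at index 1 -> [-6, 0, 18, 7, 9, 10]
Partition 2: pivot=10 at index 4 -> [-6, 0, 7, 9, 10, 18]
Partition 3: pivot=9 at index 3 -> [-6, 0, 7, 9, 10, 18]


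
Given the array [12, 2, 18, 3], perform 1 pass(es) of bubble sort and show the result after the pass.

After pass 1: [2, 12, 3, 18] (2 swaps)
Total swaps: 2


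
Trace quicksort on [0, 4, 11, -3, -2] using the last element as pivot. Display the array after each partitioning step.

Partition 1: pivot=-2 at index 1 -> [-3, -2, 11, 0, 4]
Partition 2: pivot=4 at index 3 -> [-3, -2, 0, 4, 11]


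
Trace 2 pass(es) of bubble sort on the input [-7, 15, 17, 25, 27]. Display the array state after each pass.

After pass 1: [-7, 15, 17, 25, 27] (0 swaps)
After pass 2: [-7, 15, 17, 25, 27] (0 swaps)
Total swaps: 0


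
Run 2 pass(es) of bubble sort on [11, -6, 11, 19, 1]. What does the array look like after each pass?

After pass 1: [-6, 11, 11, 1, 19] (2 swaps)
After pass 2: [-6, 11, 1, 11, 19] (1 swaps)
Total swaps: 3


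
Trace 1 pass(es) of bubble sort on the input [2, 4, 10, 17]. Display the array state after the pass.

After pass 1: [2, 4, 10, 17] (0 swaps)
Total swaps: 0


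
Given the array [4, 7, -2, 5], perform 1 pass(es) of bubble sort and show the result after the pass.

After pass 1: [4, -2, 5, 7] (2 swaps)
Total swaps: 2


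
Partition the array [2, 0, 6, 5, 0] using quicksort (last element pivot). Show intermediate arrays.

Partition 1: pivot=0 at index 1 -> [0, 0, 6, 5, 2]
Partition 2: pivot=2 at index 2 -> [0, 0, 2, 5, 6]
Partition 3: pivot=6 at index 4 -> [0, 0, 2, 5, 6]


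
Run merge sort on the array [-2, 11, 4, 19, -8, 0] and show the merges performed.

Divide and conquer:
  Merge [11] + [4] -> [4, 11]
  Merge [-2] + [4, 11] -> [-2, 4, 11]
  Merge [-8] + [0] -> [-8, 0]
  Merge [19] + [-8, 0] -> [-8, 0, 19]
  Merge [-2, 4, 11] + [-8, 0, 19] -> [-8, -2, 0, 4, 11, 19]


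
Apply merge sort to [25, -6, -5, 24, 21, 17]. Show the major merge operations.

Divide and conquer:
  Merge [-6] + [-5] -> [-6, -5]
  Merge [25] + [-6, -5] -> [-6, -5, 25]
  Merge [21] + [17] -> [17, 21]
  Merge [24] + [17, 21] -> [17, 21, 24]
  Merge [-6, -5, 25] + [17, 21, 24] -> [-6, -5, 17, 21, 24, 25]


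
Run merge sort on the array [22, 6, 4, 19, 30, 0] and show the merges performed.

Divide and conquer:
  Merge [6] + [4] -> [4, 6]
  Merge [22] + [4, 6] -> [4, 6, 22]
  Merge [30] + [0] -> [0, 30]
  Merge [19] + [0, 30] -> [0, 19, 30]
  Merge [4, 6, 22] + [0, 19, 30] -> [0, 4, 6, 19, 22, 30]


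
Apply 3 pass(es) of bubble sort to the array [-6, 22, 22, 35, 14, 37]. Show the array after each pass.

After pass 1: [-6, 22, 22, 14, 35, 37] (1 swaps)
After pass 2: [-6, 22, 14, 22, 35, 37] (1 swaps)
After pass 3: [-6, 14, 22, 22, 35, 37] (1 swaps)
Total swaps: 3


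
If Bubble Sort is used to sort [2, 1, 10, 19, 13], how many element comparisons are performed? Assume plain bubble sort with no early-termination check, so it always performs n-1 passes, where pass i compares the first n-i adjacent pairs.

Pass 1: compare adjacent pairs (0,1)..(3,4) = 4 comparison(s), 2 swap(s) -> [1, 2, 10, 13, 19]
Pass 2: compare adjacent pairs (0,1)..(2,3) = 3 comparison(s), 0 swap(s) -> [1, 2, 10, 13, 19]
Pass 3: compare adjacent pairs (0,1)..(1,2) = 2 comparison(s), 0 swap(s) -> [1, 2, 10, 13, 19]
Pass 4: compare adjacent pairs (0,1)..(0,1) = 1 comparison(s), 0 swap(s) -> [1, 2, 10, 13, 19]
Total comparisons: 4 + 3 + 2 + 1 = 10


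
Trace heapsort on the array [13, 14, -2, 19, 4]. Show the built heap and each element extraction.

Build heap: [19, 14, -2, 13, 4]
Extract 19: [14, 13, -2, 4, 19]
Extract 14: [13, 4, -2, 14, 19]
Extract 13: [4, -2, 13, 14, 19]
Extract 4: [-2, 4, 13, 14, 19]


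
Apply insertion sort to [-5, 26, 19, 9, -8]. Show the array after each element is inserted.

First element -5 is already 'sorted'
Insert 26: shifted 0 elements -> [-5, 26, 19, 9, -8]
Insert 19: shifted 1 elements -> [-5, 19, 26, 9, -8]
Insert 9: shifted 2 elements -> [-5, 9, 19, 26, -8]
Insert -8: shifted 4 elements -> [-8, -5, 9, 19, 26]


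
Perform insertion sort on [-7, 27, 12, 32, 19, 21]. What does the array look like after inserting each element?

First element -7 is already 'sorted'
Insert 27: shifted 0 elements -> [-7, 27, 12, 32, 19, 21]
Insert 12: shifted 1 elements -> [-7, 12, 27, 32, 19, 21]
Insert 32: shifted 0 elements -> [-7, 12, 27, 32, 19, 21]
Insert 19: shifted 2 elements -> [-7, 12, 19, 27, 32, 21]
Insert 21: shifted 2 elements -> [-7, 12, 19, 21, 27, 32]


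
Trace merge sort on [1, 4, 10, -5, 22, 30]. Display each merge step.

Divide and conquer:
  Merge [4] + [10] -> [4, 10]
  Merge [1] + [4, 10] -> [1, 4, 10]
  Merge [22] + [30] -> [22, 30]
  Merge [-5] + [22, 30] -> [-5, 22, 30]
  Merge [1, 4, 10] + [-5, 22, 30] -> [-5, 1, 4, 10, 22, 30]


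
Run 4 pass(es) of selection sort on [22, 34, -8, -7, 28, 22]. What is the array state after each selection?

Pass 1: Select minimum -8 at index 2, swap -> [-8, 34, 22, -7, 28, 22]
Pass 2: Select minimum -7 at index 3, swap -> [-8, -7, 22, 34, 28, 22]
Pass 3: Select minimum 22 at index 2, swap -> [-8, -7, 22, 34, 28, 22]
Pass 4: Select minimum 22 at index 5, swap -> [-8, -7, 22, 22, 28, 34]


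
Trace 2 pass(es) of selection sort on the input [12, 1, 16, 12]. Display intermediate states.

Pass 1: Select minimum 1 at index 1, swap -> [1, 12, 16, 12]
Pass 2: Select minimum 12 at index 1, swap -> [1, 12, 16, 12]


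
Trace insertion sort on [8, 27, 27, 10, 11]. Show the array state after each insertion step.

First element 8 is already 'sorted'
Insert 27: shifted 0 elements -> [8, 27, 27, 10, 11]
Insert 27: shifted 0 elements -> [8, 27, 27, 10, 11]
Insert 10: shifted 2 elements -> [8, 10, 27, 27, 11]
Insert 11: shifted 2 elements -> [8, 10, 11, 27, 27]


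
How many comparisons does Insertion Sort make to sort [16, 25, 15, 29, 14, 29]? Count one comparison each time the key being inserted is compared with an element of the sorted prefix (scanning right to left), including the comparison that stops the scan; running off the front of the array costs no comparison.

Insert 25: 16 <= 25 (stop) = 1 comparison(s) -> [16, 25, 15, 29, 14, 29]
Insert 15: 25 > 15 (shift), 16 > 15 (shift), reached front = 2 comparison(s) -> [15, 16, 25, 29, 14, 29]
Insert 29: 25 <= 29 (stop) = 1 comparison(s) -> [15, 16, 25, 29, 14, 29]
Insert 14: 29 > 14 (shift), 25 > 14 (shift), 16 > 14 (shift), 15 > 14 (shift), reached front = 4 comparison(s) -> [14, 15, 16, 25, 29, 29]
Insert 29: 29 <= 29 (stop) = 1 comparison(s) -> [14, 15, 16, 25, 29, 29]
Total comparisons: 1 + 2 + 1 + 4 + 1 = 9


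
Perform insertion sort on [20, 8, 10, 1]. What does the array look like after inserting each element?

First element 20 is already 'sorted'
Insert 8: shifted 1 elements -> [8, 20, 10, 1]
Insert 10: shifted 1 elements -> [8, 10, 20, 1]
Insert 1: shifted 3 elements -> [1, 8, 10, 20]


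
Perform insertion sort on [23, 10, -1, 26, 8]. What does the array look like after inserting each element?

First element 23 is already 'sorted'
Insert 10: shifted 1 elements -> [10, 23, -1, 26, 8]
Insert -1: shifted 2 elements -> [-1, 10, 23, 26, 8]
Insert 26: shifted 0 elements -> [-1, 10, 23, 26, 8]
Insert 8: shifted 3 elements -> [-1, 8, 10, 23, 26]


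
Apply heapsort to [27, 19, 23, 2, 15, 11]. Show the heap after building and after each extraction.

Build heap: [27, 19, 23, 2, 15, 11]
Extract 27: [23, 19, 11, 2, 15, 27]
Extract 23: [19, 15, 11, 2, 23, 27]
Extract 19: [15, 2, 11, 19, 23, 27]
Extract 15: [11, 2, 15, 19, 23, 27]
Extract 11: [2, 11, 15, 19, 23, 27]
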